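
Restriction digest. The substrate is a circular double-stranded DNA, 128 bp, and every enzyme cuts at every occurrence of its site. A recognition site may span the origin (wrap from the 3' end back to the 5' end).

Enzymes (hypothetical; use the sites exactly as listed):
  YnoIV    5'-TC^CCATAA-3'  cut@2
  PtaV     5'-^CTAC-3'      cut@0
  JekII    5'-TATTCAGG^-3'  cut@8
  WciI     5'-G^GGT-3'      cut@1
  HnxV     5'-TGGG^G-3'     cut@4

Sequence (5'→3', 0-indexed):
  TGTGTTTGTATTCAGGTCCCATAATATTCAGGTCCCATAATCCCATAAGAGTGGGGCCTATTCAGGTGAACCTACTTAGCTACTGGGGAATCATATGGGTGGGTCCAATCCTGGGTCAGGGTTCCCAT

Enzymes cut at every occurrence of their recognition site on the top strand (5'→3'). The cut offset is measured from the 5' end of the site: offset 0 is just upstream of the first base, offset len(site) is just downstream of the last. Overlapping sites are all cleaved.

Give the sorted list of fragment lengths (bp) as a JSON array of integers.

Site scan:
  YnoIV TCCCATAA/2: at [16, 32, 40] ⇒ [18, 34, 42]
  PtaV CTAC/0: at [71, 79] ⇒ [71, 79]
  JekII TATTCAGG/8: at [8, 24, 58] ⇒ [16, 32, 66]
  WciI GGGT/1: at [96, 100, 112, 118] ⇒ [97, 101, 113, 119]
  HnxV TGGGG/4: at [51, 83] ⇒ [55, 87]

Pooled cuts: [16, 18, 32, 34, 42, 55, 66, 71, 79, 87, 97, 101, 113, 119]

Fragments:
  16→18: 2 bp
  18→32: 14 bp
  32→34: 2 bp
  34→42: 8 bp
  42→55: 13 bp
  55→66: 11 bp
  66→71: 5 bp
  71→79: 8 bp
  79→87: 8 bp
  87→97: 10 bp
  97→101: 4 bp
  101→113: 12 bp
  113→119: 6 bp
  119→16 (wrap): 128-119+16 = 25 bp

[2,2,4,5,6,8,8,8,10,11,12,13,14,25]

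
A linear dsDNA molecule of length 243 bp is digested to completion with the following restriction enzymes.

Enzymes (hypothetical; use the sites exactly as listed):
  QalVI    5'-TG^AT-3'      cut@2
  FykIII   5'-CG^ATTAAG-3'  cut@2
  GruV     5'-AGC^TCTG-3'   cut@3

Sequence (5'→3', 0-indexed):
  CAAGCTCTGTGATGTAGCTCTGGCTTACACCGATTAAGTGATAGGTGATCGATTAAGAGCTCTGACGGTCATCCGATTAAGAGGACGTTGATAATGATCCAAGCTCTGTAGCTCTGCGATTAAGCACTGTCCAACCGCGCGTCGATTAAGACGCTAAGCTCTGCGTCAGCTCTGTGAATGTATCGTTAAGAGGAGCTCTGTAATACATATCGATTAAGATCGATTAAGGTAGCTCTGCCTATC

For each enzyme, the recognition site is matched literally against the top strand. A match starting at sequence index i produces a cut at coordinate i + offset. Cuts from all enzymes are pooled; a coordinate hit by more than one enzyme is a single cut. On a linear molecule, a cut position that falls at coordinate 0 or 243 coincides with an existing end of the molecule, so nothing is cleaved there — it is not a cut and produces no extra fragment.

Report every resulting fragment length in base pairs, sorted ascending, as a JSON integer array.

[4,5,6,6,6,7,7,8,8,8,9,10,10,11,11,14,15,15,15,16,26,26]

Scan for sites:
  QalVI TGAT/2: at [9, 38, 45, 88, 94] ⇒ [11, 40, 47, 90, 96]
  FykIII CGATTAAG/2: at [30, 49, 73, 116, 142, 210, 220] ⇒ [32, 51, 75, 118, 144, 212, 222]
  GruV AGCTCTG/3: at [2, 15, 57, 101, 109, 156, 167, 193, 230] ⇒ [5, 18, 60, 104, 112, 159, 170, 196, 233]

Pooled cuts: [5, 11, 18, 32, 40, 47, 51, 60, 75, 90, 96, 104, 112, 118, 144, 159, 170, 196, 212, 222, 233]

Fragment lengths:
  [0,5): 5 bp
  [5,11): 6 bp
  [11,18): 7 bp
  [18,32): 14 bp
  [32,40): 8 bp
  [40,47): 7 bp
  [47,51): 4 bp
  [51,60): 9 bp
  [60,75): 15 bp
  [75,90): 15 bp
  [90,96): 6 bp
  [96,104): 8 bp
  [104,112): 8 bp
  [112,118): 6 bp
  [118,144): 26 bp
  [144,159): 15 bp
  [159,170): 11 bp
  [170,196): 26 bp
  [196,212): 16 bp
  [212,222): 10 bp
  [222,233): 11 bp
  [233,243): 10 bp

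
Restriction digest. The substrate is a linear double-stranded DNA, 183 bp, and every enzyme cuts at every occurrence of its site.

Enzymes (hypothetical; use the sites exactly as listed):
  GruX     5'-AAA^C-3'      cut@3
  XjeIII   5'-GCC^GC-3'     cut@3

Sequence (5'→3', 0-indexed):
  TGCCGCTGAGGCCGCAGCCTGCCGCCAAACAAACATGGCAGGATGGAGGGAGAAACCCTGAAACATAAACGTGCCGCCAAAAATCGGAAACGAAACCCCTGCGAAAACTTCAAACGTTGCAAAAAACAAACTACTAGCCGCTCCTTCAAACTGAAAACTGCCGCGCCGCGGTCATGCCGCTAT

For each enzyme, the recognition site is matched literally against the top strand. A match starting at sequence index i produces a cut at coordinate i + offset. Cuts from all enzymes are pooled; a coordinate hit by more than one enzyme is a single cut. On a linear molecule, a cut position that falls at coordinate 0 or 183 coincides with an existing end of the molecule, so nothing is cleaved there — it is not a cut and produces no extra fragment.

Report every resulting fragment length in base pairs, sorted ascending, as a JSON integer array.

Scan for sites:
  GruX AAAC/3: at [26, 30, 52, 60, 66, 87, 92, 104, 111, 123, 127, 147, 154] ⇒ [29, 33, 55, 63, 69, 90, 95, 107, 114, 126, 130, 150, 157]
  XjeIII GCCGC/3: at [1, 10, 20, 72, 136, 159, 164, 175] ⇒ [4, 13, 23, 75, 139, 162, 167, 178]

All cut coordinates (distinct, sorted): [4, 13, 23, 29, 33, 55, 63, 69, 75, 90, 95, 107, 114, 126, 130, 139, 150, 157, 162, 167, 178]

Fragment lengths:
  [0,4): 4 bp
  [4,13): 9 bp
  [13,23): 10 bp
  [23,29): 6 bp
  [29,33): 4 bp
  [33,55): 22 bp
  [55,63): 8 bp
  [63,69): 6 bp
  [69,75): 6 bp
  [75,90): 15 bp
  [90,95): 5 bp
  [95,107): 12 bp
  [107,114): 7 bp
  [114,126): 12 bp
  [126,130): 4 bp
  [130,139): 9 bp
  [139,150): 11 bp
  [150,157): 7 bp
  [157,162): 5 bp
  [162,167): 5 bp
  [167,178): 11 bp
  [178,183): 5 bp

[4,4,4,5,5,5,5,6,6,6,7,7,8,9,9,10,11,11,12,12,15,22]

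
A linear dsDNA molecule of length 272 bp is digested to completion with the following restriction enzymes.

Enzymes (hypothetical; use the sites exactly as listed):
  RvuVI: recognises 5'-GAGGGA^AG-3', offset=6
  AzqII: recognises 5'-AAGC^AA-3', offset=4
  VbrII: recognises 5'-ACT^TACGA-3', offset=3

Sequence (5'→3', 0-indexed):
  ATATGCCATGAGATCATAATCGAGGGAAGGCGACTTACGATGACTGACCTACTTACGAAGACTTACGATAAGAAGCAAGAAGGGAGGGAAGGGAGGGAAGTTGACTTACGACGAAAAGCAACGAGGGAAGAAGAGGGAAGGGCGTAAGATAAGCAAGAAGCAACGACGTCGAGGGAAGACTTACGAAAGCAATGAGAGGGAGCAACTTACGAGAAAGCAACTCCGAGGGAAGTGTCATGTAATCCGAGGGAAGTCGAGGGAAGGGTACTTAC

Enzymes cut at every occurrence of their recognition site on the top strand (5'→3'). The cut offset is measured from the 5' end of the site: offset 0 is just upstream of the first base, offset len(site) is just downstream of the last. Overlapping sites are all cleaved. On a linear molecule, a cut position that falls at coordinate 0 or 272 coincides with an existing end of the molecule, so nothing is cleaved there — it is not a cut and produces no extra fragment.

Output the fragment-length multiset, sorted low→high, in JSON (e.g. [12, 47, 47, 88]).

[5,7,8,8,9,9,9,10,10,10,11,11,12,13,13,13,15,16,17,18,21,27]

Site scan:
  RvuVI (GAGGGAAG, off=6): starts [21, 83, 92, 122, 132, 170, 224, 245, 255] → cuts [27, 89, 98, 128, 138, 176, 230, 251, 261]
  AzqII (AAGCAA, off=4): starts [72, 115, 150, 157, 186, 214] → cuts [76, 119, 154, 161, 190, 218]
  VbrII (ACTTACGA, off=3): starts [32, 50, 60, 103, 178, 204] → cuts [35, 53, 63, 106, 181, 207]

Pooled cuts: [27, 35, 53, 63, 76, 89, 98, 106, 119, 128, 138, 154, 161, 176, 181, 190, 207, 218, 230, 251, 261]

Fragment lengths:
  [0,27): 27 bp
  [27,35): 8 bp
  [35,53): 18 bp
  [53,63): 10 bp
  [63,76): 13 bp
  [76,89): 13 bp
  [89,98): 9 bp
  [98,106): 8 bp
  [106,119): 13 bp
  [119,128): 9 bp
  [128,138): 10 bp
  [138,154): 16 bp
  [154,161): 7 bp
  [161,176): 15 bp
  [176,181): 5 bp
  [181,190): 9 bp
  [190,207): 17 bp
  [207,218): 11 bp
  [218,230): 12 bp
  [230,251): 21 bp
  [251,261): 10 bp
  [261,272): 11 bp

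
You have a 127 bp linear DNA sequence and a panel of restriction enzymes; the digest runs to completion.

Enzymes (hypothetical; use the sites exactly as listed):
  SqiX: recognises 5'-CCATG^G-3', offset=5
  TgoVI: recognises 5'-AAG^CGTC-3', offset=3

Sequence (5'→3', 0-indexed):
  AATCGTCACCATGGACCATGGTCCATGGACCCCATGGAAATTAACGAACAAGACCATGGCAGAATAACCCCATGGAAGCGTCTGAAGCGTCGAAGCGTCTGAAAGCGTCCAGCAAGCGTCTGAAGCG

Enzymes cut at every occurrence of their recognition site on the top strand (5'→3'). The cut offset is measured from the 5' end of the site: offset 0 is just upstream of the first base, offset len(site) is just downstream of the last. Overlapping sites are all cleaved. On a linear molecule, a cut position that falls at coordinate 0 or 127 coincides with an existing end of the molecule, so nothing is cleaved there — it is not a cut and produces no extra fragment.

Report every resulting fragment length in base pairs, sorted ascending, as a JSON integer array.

[4,7,7,8,9,9,10,11,11,13,16,22]

Per-enzyme occurrences:
  SqiX CCATGG/5: at [8, 15, 22, 31, 53, 69] ⇒ [13, 20, 27, 36, 58, 74]
  TgoVI AAGCGTC/3: at [75, 84, 92, 102, 113] ⇒ [78, 87, 95, 105, 116]

All cut coordinates (distinct, sorted): [13, 20, 27, 36, 58, 74, 78, 87, 95, 105, 116]

Fragments:
  [0,13): 13 bp
  [13,20): 7 bp
  [20,27): 7 bp
  [27,36): 9 bp
  [36,58): 22 bp
  [58,74): 16 bp
  [74,78): 4 bp
  [78,87): 9 bp
  [87,95): 8 bp
  [95,105): 10 bp
  [105,116): 11 bp
  [116,127): 11 bp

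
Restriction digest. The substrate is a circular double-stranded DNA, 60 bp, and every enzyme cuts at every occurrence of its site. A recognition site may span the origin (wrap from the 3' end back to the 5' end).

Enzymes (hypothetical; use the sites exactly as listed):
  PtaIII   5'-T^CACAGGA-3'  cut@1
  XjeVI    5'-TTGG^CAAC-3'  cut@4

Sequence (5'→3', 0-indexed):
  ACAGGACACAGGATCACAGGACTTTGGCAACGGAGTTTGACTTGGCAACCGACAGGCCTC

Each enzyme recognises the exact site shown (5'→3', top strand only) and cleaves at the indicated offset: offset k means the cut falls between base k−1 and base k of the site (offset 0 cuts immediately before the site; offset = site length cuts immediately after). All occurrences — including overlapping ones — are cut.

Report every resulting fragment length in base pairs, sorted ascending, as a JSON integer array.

[13,14,15,18]

Scan for sites:
  PtaIII TCACAGGA/1: at [13, 58] ⇒ [14, 59]
  XjeVI TTGGCAAC/4: at [23, 41] ⇒ [27, 45]

Pooled cuts: [14, 27, 45, 59]

Fragment lengths:
  14→27: 13 bp
  27→45: 18 bp
  45→59: 14 bp
  59→14 (wrap): 60-59+14 = 15 bp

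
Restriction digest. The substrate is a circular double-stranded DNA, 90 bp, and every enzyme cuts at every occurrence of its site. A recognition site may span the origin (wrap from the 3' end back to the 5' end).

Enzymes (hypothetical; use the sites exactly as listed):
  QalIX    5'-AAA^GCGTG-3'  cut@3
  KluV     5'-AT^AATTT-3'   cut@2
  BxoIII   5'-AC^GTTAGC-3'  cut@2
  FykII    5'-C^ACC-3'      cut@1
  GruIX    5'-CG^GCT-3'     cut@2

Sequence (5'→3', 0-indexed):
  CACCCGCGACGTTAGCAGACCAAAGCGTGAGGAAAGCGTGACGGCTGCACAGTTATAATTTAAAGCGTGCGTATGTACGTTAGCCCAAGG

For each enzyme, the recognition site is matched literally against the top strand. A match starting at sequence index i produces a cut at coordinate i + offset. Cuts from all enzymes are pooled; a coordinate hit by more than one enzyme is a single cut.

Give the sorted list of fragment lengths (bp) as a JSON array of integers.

Scan for sites:
  QalIX AAAGCGTG/3: at [21, 32, 61] ⇒ [24, 35, 64]
  KluV ATAATTT/2: at [54] ⇒ [56]
  BxoIII ACGTTAGC/2: at [8, 76] ⇒ [10, 78]
  FykII CACC/1: at [0] ⇒ [1]
  GruIX CGGCT/2: at [41] ⇒ [43]

Pooled cuts: [1, 10, 24, 35, 43, 56, 64, 78]

Fragment lengths:
  1→10: 9 bp
  10→24: 14 bp
  24→35: 11 bp
  35→43: 8 bp
  43→56: 13 bp
  56→64: 8 bp
  64→78: 14 bp
  78→1 (wrap): 90-78+1 = 13 bp

[8,8,9,11,13,13,14,14]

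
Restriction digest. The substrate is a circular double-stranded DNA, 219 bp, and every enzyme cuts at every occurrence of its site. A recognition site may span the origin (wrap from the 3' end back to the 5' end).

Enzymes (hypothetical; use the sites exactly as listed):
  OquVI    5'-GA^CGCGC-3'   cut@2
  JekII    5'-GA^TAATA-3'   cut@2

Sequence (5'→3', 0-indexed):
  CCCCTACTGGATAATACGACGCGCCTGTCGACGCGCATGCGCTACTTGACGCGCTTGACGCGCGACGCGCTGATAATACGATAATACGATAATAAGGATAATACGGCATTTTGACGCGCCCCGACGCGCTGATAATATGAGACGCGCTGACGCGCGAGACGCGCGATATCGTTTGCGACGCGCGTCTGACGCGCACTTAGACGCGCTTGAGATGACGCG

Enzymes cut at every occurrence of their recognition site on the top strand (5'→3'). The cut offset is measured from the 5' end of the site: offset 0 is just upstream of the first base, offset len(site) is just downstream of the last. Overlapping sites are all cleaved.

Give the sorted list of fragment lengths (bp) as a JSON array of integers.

Site scan:
  OquVI (GACGCGC, off=2): starts [17, 29, 47, 56, 63, 112, 122, 140, 148, 157, 176, 187, 199, 213] → cuts [19, 31, 49, 58, 65, 114, 124, 142, 150, 159, 178, 189, 201, 215]
  JekII (GATAATA, off=2): starts [9, 71, 79, 87, 96, 130] → cuts [11, 73, 81, 89, 98, 132]

Pooled cuts: [11, 19, 31, 49, 58, 65, 73, 81, 89, 98, 114, 124, 132, 142, 150, 159, 178, 189, 201, 215]

Fragment lengths:
  11→19: 8 bp
  19→31: 12 bp
  31→49: 18 bp
  49→58: 9 bp
  58→65: 7 bp
  65→73: 8 bp
  73→81: 8 bp
  81→89: 8 bp
  89→98: 9 bp
  98→114: 16 bp
  114→124: 10 bp
  124→132: 8 bp
  132→142: 10 bp
  142→150: 8 bp
  150→159: 9 bp
  159→178: 19 bp
  178→189: 11 bp
  189→201: 12 bp
  201→215: 14 bp
  215→11 (wrap): 219-215+11 = 15 bp

[7,8,8,8,8,8,8,9,9,9,10,10,11,12,12,14,15,16,18,19]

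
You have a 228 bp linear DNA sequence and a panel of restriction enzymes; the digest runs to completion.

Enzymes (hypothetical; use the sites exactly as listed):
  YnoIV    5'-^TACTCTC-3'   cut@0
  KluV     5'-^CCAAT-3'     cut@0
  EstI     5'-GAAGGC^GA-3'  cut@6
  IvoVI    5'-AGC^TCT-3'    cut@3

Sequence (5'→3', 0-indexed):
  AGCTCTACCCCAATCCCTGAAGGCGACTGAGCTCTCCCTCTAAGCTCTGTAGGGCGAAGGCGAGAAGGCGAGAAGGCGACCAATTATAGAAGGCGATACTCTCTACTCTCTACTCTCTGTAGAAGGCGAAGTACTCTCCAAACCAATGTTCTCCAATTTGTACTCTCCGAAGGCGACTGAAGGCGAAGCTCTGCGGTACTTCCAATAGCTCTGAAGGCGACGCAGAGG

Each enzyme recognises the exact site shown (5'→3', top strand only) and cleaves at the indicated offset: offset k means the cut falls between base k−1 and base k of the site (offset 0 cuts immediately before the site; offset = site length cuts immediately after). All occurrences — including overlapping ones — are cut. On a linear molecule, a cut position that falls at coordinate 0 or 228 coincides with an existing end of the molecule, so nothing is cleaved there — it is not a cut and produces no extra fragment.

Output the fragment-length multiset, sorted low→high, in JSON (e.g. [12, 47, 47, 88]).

[2,2,3,4,5,6,7,7,8,8,8,8,8,9,10,10,10,11,12,13,14,15,15,16,17]

Site scan:
  YnoIV TACTCTC/0: at [96, 103, 110, 131, 160] ⇒ [96, 103, 110, 131, 160]
  KluV CCAAT/0: at [9, 79, 142, 152, 201] ⇒ [9, 79, 142, 152, 201]
  EstI GAAGGCGA/6: at [18, 55, 63, 71, 88, 121, 168, 178, 212] ⇒ [24, 61, 69, 77, 94, 127, 174, 184, 218]
  IvoVI AGCTCT/3: at [0, 29, 42, 186, 206] ⇒ [3, 32, 45, 189, 209]

All cut coordinates (distinct, sorted): [3, 9, 24, 32, 45, 61, 69, 77, 79, 94, 96, 103, 110, 127, 131, 142, 152, 160, 174, 184, 189, 201, 209, 218]

Fragments:
  [0,3): 3 bp
  [3,9): 6 bp
  [9,24): 15 bp
  [24,32): 8 bp
  [32,45): 13 bp
  [45,61): 16 bp
  [61,69): 8 bp
  [69,77): 8 bp
  [77,79): 2 bp
  [79,94): 15 bp
  [94,96): 2 bp
  [96,103): 7 bp
  [103,110): 7 bp
  [110,127): 17 bp
  [127,131): 4 bp
  [131,142): 11 bp
  [142,152): 10 bp
  [152,160): 8 bp
  [160,174): 14 bp
  [174,184): 10 bp
  [184,189): 5 bp
  [189,201): 12 bp
  [201,209): 8 bp
  [209,218): 9 bp
  [218,228): 10 bp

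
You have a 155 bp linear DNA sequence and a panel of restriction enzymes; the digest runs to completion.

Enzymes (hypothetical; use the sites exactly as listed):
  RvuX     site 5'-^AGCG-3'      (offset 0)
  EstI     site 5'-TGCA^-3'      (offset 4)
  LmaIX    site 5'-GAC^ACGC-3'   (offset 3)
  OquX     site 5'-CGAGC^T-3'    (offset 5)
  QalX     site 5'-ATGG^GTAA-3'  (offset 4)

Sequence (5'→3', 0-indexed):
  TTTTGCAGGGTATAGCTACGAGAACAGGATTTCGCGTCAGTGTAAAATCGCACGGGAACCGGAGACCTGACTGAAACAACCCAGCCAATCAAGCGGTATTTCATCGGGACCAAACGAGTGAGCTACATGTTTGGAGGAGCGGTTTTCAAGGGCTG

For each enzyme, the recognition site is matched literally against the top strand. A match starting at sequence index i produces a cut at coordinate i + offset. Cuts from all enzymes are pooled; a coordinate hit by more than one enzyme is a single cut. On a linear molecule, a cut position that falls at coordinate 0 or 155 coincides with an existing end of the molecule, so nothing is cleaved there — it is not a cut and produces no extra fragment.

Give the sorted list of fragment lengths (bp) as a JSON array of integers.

Site scan:
  RvuX AGCG/0: at [91, 137] ⇒ [91, 137]
  EstI TGCA/4: at [3] ⇒ [7]
  LmaIX (GACACGC, off=3): no sites
  OquX (CGAGCT, off=5): no sites
  QalX (ATGGGTAA, off=4): no sites

All cut coordinates (distinct, sorted): [7, 91, 137]

Fragments:
  [0,7): 7 bp
  [7,91): 84 bp
  [91,137): 46 bp
  [137,155): 18 bp

[7,18,46,84]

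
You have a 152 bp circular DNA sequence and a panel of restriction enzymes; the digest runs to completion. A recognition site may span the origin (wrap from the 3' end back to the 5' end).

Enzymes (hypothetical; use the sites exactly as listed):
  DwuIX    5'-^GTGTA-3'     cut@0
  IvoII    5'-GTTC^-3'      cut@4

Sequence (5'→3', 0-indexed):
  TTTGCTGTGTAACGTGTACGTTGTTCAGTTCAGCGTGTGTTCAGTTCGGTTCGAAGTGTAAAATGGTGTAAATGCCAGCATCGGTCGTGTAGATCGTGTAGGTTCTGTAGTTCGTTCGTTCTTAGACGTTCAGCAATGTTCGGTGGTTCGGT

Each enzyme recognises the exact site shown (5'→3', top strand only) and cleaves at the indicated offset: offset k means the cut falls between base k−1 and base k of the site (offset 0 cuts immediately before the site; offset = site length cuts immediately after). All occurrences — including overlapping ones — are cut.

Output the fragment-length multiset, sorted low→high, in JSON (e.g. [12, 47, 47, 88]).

[3,4,4,5,5,5,7,8,8,9,9,10,10,10,10,11,13,21]

Per-enzyme occurrences:
  DwuIX GTGTA/0: at [6, 13, 55, 65, 86, 95] ⇒ [6, 13, 55, 65, 86, 95]
  IvoII GTTC/4: at [22, 27, 38, 43, 48, 101, 109, 113, 117, 127, 137, 145] ⇒ [26, 31, 42, 47, 52, 105, 113, 117, 121, 131, 141, 149]

All cut coordinates (distinct, sorted): [6, 13, 26, 31, 42, 47, 52, 55, 65, 86, 95, 105, 113, 117, 121, 131, 141, 149]

Fragment lengths:
  6→13: 7 bp
  13→26: 13 bp
  26→31: 5 bp
  31→42: 11 bp
  42→47: 5 bp
  47→52: 5 bp
  52→55: 3 bp
  55→65: 10 bp
  65→86: 21 bp
  86→95: 9 bp
  95→105: 10 bp
  105→113: 8 bp
  113→117: 4 bp
  117→121: 4 bp
  121→131: 10 bp
  131→141: 10 bp
  141→149: 8 bp
  149→6 (wrap): 152-149+6 = 9 bp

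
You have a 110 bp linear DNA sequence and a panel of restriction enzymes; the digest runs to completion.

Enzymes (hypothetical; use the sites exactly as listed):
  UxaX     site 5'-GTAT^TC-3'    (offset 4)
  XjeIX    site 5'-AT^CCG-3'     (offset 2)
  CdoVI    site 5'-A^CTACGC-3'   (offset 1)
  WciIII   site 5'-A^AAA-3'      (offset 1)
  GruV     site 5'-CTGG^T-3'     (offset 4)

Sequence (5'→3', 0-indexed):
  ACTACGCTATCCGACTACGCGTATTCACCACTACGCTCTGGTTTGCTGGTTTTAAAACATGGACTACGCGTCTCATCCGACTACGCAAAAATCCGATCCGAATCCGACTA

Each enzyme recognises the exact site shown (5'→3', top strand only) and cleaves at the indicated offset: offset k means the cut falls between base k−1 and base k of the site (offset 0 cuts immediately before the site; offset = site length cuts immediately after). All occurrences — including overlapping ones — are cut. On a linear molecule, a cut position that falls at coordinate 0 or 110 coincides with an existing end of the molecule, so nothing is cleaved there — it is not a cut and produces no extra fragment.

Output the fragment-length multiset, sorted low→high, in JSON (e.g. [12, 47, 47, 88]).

[1,1,4,4,4,5,5,6,6,7,7,8,9,9,10,11,13]

Scan for sites:
  UxaX (GTATTC, off=4): starts [20] → cuts [24]
  XjeIX (ATCCG, off=2): starts [8, 74, 90, 95, 101] → cuts [10, 76, 92, 97, 103]
  CdoVI (ACTACGC, off=1): starts [0, 13, 29, 62, 79] → cuts [1, 14, 30, 63, 80]
  WciIII (AAAA, off=1): starts [53, 86, 87] → cuts [54, 87, 88]
  GruV (CTGGT, off=4): starts [37, 45] → cuts [41, 49]

Pooled cuts: [1, 10, 14, 24, 30, 41, 49, 54, 63, 76, 80, 87, 88, 92, 97, 103]

Fragments:
  [0,1): 1 bp
  [1,10): 9 bp
  [10,14): 4 bp
  [14,24): 10 bp
  [24,30): 6 bp
  [30,41): 11 bp
  [41,49): 8 bp
  [49,54): 5 bp
  [54,63): 9 bp
  [63,76): 13 bp
  [76,80): 4 bp
  [80,87): 7 bp
  [87,88): 1 bp
  [88,92): 4 bp
  [92,97): 5 bp
  [97,103): 6 bp
  [103,110): 7 bp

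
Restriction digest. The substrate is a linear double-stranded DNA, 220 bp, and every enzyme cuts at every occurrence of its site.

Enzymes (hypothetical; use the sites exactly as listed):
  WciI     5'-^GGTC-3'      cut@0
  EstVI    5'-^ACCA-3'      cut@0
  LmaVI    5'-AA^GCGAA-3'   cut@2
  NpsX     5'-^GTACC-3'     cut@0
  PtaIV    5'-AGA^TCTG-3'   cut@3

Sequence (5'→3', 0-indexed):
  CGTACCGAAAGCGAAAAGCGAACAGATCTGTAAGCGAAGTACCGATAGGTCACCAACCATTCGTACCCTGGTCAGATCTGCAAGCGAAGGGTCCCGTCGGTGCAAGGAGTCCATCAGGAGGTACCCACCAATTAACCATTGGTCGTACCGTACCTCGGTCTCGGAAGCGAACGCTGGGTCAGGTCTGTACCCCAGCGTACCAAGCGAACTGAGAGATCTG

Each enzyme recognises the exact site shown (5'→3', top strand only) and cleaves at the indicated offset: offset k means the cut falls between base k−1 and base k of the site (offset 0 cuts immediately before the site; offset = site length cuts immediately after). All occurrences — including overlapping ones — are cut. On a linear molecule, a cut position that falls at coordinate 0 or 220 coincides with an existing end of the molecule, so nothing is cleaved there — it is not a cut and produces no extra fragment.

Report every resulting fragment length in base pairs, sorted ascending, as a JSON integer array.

Scan for sites:
  WciI (GGTC, off=0): starts [47, 69, 89, 140, 156, 176, 181] → cuts [47, 69, 89, 140, 156, 176, 181]
  EstVI (ACCA, off=0): starts [51, 55, 126, 134, 198] → cuts [51, 55, 126, 134, 198]
  LmaVI (AAGCGAA, off=2): starts [8, 15, 31, 81, 164, 201] → cuts [10, 17, 33, 83, 166, 203]
  NpsX (GTACC, off=0): starts [1, 38, 62, 120, 144, 149, 186, 196] → cuts [1, 38, 62, 120, 144, 149, 186, 196]
  PtaIV (AGATCTG, off=3): starts [23, 73, 213] → cuts [26, 76, 216]

Pooled cuts: [1, 10, 17, 26, 33, 38, 47, 51, 55, 62, 69, 76, 83, 89, 120, 126, 134, 140, 144, 149, 156, 166, 176, 181, 186, 196, 198, 203, 216]

Fragment lengths:
  [0,1): 1 bp
  [1,10): 9 bp
  [10,17): 7 bp
  [17,26): 9 bp
  [26,33): 7 bp
  [33,38): 5 bp
  [38,47): 9 bp
  [47,51): 4 bp
  [51,55): 4 bp
  [55,62): 7 bp
  [62,69): 7 bp
  [69,76): 7 bp
  [76,83): 7 bp
  [83,89): 6 bp
  [89,120): 31 bp
  [120,126): 6 bp
  [126,134): 8 bp
  [134,140): 6 bp
  [140,144): 4 bp
  [144,149): 5 bp
  [149,156): 7 bp
  [156,166): 10 bp
  [166,176): 10 bp
  [176,181): 5 bp
  [181,186): 5 bp
  [186,196): 10 bp
  [196,198): 2 bp
  [198,203): 5 bp
  [203,216): 13 bp
  [216,220): 4 bp

[1,2,4,4,4,4,5,5,5,5,5,6,6,6,7,7,7,7,7,7,7,8,9,9,9,10,10,10,13,31]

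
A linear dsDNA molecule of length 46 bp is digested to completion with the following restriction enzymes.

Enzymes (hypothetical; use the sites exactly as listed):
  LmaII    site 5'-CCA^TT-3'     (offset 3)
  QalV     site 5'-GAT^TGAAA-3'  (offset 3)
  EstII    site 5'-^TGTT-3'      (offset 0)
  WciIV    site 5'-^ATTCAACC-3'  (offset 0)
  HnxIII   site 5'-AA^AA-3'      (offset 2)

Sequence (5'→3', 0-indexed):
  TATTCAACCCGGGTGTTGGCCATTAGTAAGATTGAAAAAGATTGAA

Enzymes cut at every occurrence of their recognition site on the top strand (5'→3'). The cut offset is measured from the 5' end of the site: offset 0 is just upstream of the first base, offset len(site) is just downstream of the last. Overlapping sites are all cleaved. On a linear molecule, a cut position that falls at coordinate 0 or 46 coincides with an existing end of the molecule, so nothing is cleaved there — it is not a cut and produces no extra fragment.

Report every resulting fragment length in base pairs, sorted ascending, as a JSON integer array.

Per-enzyme occurrences:
  LmaII CCATT/3: at [19] ⇒ [22]
  QalV GATTGAAA/3: at [29] ⇒ [32]
  EstII TGTT/0: at [13] ⇒ [13]
  WciIV ATTCAACC/0: at [1] ⇒ [1]
  HnxIII AAAA/2: at [34, 35] ⇒ [36, 37]

All cut coordinates (distinct, sorted): [1, 13, 22, 32, 36, 37]

Fragments:
  [0,1): 1 bp
  [1,13): 12 bp
  [13,22): 9 bp
  [22,32): 10 bp
  [32,36): 4 bp
  [36,37): 1 bp
  [37,46): 9 bp

[1,1,4,9,9,10,12]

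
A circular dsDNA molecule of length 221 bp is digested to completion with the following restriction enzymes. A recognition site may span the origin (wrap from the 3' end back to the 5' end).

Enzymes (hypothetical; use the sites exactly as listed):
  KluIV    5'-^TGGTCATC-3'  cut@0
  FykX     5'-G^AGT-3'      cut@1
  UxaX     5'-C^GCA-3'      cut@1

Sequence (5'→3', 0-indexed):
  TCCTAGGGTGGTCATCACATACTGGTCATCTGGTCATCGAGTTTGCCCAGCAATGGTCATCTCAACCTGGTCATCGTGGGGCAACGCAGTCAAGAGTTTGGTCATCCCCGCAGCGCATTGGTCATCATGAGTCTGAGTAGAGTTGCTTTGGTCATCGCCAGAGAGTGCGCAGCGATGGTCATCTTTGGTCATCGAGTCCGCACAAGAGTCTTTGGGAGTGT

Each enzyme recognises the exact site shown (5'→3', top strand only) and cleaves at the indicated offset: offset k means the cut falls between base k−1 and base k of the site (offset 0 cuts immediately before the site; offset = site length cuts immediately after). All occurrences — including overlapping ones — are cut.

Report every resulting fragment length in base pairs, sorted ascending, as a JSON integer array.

Per-enzyme occurrences:
  KluIV (TGGTCATC, off=0): starts [8, 22, 30, 53, 67, 98, 118, 148, 175, 185] → cuts [8, 22, 30, 53, 67, 98, 118, 148, 175, 185]
  FykX (GAGT, off=1): starts [38, 93, 128, 134, 139, 162, 193, 205, 215] → cuts [39, 94, 129, 135, 140, 163, 194, 206, 216]
  UxaX (CGCA, off=1): starts [84, 108, 113, 167, 198] → cuts [85, 109, 114, 168, 199]

All cut coordinates (distinct, sorted): [8, 22, 30, 39, 53, 67, 85, 94, 98, 109, 114, 118, 129, 135, 140, 148, 163, 168, 175, 185, 194, 199, 206, 216]

Fragment lengths:
  8→22: 14 bp
  22→30: 8 bp
  30→39: 9 bp
  39→53: 14 bp
  53→67: 14 bp
  67→85: 18 bp
  85→94: 9 bp
  94→98: 4 bp
  98→109: 11 bp
  109→114: 5 bp
  114→118: 4 bp
  118→129: 11 bp
  129→135: 6 bp
  135→140: 5 bp
  140→148: 8 bp
  148→163: 15 bp
  163→168: 5 bp
  168→175: 7 bp
  175→185: 10 bp
  185→194: 9 bp
  194→199: 5 bp
  199→206: 7 bp
  206→216: 10 bp
  216→8 (wrap): 221-216+8 = 13 bp

[4,4,5,5,5,5,6,7,7,8,8,9,9,9,10,10,11,11,13,14,14,14,15,18]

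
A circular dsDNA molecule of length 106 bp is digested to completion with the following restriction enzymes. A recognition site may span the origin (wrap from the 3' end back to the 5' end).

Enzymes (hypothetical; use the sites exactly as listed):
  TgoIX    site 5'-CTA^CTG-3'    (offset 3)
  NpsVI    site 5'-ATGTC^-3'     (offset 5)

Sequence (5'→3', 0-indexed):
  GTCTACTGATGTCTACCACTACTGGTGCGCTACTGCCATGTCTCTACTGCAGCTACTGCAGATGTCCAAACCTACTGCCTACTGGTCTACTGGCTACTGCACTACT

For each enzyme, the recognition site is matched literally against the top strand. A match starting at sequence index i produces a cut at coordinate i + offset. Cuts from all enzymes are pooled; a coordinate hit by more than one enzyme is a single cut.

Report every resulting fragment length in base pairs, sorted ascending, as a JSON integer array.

Per-enzyme occurrences:
  TgoIX CTACTG/3: at [2, 18, 29, 43, 52, 71, 78, 86, 93, 101] ⇒ [5, 21, 32, 46, 55, 74, 81, 89, 96, 104]
  NpsVI ATGTC/5: at [8, 37, 61] ⇒ [13, 42, 66]

Pooled cuts: [5, 13, 21, 32, 42, 46, 55, 66, 74, 81, 89, 96, 104]

Fragments:
  5→13: 8 bp
  13→21: 8 bp
  21→32: 11 bp
  32→42: 10 bp
  42→46: 4 bp
  46→55: 9 bp
  55→66: 11 bp
  66→74: 8 bp
  74→81: 7 bp
  81→89: 8 bp
  89→96: 7 bp
  96→104: 8 bp
  104→5 (wrap): 106-104+5 = 7 bp

[4,7,7,7,8,8,8,8,8,9,10,11,11]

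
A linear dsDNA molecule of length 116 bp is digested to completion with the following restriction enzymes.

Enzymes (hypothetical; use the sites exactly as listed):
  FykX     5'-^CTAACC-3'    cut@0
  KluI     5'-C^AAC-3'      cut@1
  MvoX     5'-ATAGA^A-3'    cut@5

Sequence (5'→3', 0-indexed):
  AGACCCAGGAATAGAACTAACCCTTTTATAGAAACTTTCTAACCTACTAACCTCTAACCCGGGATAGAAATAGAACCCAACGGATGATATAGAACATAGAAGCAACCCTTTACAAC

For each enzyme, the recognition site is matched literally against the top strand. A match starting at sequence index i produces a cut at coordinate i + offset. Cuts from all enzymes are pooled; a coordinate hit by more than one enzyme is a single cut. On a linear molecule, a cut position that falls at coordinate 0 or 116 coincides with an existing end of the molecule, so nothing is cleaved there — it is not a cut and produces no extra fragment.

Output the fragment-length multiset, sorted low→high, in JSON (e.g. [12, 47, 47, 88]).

Per-enzyme occurrences:
  FykX (CTAACC, off=0): starts [16, 38, 46, 53] → cuts [16, 38, 46, 53]
  KluI (CAAC, off=1): starts [77, 102, 112] → cuts [78, 103, 113]
  MvoX (ATAGAA, off=5): starts [10, 27, 63, 69, 88, 95] → cuts [15, 32, 68, 74, 93, 100]

Pooled cuts: [15, 16, 32, 38, 46, 53, 68, 74, 78, 93, 100, 103, 113]

Fragment lengths:
  [0,15): 15 bp
  [15,16): 1 bp
  [16,32): 16 bp
  [32,38): 6 bp
  [38,46): 8 bp
  [46,53): 7 bp
  [53,68): 15 bp
  [68,74): 6 bp
  [74,78): 4 bp
  [78,93): 15 bp
  [93,100): 7 bp
  [100,103): 3 bp
  [103,113): 10 bp
  [113,116): 3 bp

[1,3,3,4,6,6,7,7,8,10,15,15,15,16]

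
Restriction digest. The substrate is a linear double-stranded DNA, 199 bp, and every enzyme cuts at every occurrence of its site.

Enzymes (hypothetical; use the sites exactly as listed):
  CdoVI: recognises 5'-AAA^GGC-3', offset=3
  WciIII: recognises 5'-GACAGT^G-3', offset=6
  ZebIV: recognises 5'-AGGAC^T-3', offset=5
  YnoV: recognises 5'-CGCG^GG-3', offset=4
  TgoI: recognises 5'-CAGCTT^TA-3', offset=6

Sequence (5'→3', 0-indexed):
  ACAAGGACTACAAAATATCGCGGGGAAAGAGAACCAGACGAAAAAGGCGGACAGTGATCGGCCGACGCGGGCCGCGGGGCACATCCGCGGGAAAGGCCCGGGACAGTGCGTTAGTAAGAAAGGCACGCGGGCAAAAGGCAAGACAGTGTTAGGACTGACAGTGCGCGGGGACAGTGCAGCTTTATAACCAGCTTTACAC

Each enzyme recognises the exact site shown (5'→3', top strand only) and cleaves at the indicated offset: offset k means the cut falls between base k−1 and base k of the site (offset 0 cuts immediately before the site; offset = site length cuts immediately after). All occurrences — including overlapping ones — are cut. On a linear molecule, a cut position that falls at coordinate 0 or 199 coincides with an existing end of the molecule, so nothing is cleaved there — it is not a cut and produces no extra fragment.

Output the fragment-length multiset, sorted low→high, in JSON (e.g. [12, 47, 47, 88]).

Per-enzyme occurrences:
  CdoVI AAAGGC/3: at [42, 91, 118, 133] ⇒ [45, 94, 121, 136]
  WciIII GACAGTG/6: at [49, 101, 141, 156, 169] ⇒ [55, 107, 147, 162, 175]
  ZebIV AGGACT/5: at [3, 150] ⇒ [8, 155]
  YnoV CGCGGG/4: at [18, 65, 72, 85, 125, 163] ⇒ [22, 69, 76, 89, 129, 167]
  TgoI CAGCTTTA/6: at [176, 188] ⇒ [182, 194]

All cut coordinates (distinct, sorted): [8, 22, 45, 55, 69, 76, 89, 94, 107, 121, 129, 136, 147, 155, 162, 167, 175, 182, 194]

Fragment lengths:
  [0,8): 8 bp
  [8,22): 14 bp
  [22,45): 23 bp
  [45,55): 10 bp
  [55,69): 14 bp
  [69,76): 7 bp
  [76,89): 13 bp
  [89,94): 5 bp
  [94,107): 13 bp
  [107,121): 14 bp
  [121,129): 8 bp
  [129,136): 7 bp
  [136,147): 11 bp
  [147,155): 8 bp
  [155,162): 7 bp
  [162,167): 5 bp
  [167,175): 8 bp
  [175,182): 7 bp
  [182,194): 12 bp
  [194,199): 5 bp

[5,5,5,7,7,7,7,8,8,8,8,10,11,12,13,13,14,14,14,23]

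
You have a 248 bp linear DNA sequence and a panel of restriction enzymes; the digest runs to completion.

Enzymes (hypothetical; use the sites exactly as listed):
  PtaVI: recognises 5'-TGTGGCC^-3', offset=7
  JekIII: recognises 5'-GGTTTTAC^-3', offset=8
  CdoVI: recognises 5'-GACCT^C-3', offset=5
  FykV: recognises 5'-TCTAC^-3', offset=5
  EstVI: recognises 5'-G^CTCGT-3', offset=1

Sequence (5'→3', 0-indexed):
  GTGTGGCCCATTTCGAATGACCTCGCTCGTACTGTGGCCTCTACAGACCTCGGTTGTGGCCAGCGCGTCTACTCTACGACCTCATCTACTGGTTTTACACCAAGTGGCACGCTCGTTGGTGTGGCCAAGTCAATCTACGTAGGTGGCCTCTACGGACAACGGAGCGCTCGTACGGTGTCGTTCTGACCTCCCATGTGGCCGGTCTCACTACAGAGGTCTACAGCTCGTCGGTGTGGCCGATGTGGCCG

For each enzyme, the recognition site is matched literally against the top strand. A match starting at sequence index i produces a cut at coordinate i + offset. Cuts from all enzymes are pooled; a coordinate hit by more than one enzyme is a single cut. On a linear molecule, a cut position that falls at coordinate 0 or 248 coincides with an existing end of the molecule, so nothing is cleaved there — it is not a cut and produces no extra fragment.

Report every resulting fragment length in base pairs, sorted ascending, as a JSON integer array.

Per-enzyme occurrences:
  PtaVI (TGTGGCC, off=7): starts [1, 32, 54, 119, 193, 231, 240] → cuts [8, 39, 61, 126, 200, 238, 247]
  JekIII (GGTTTTAC, off=8): starts [90] → cuts [98]
  CdoVI (GACCTC, off=5): starts [18, 45, 77, 184] → cuts [23, 50, 82, 189]
  FykV (TCTAC, off=5): starts [39, 67, 72, 84, 133, 148, 216] → cuts [44, 72, 77, 89, 138, 153, 221]
  EstVI (GCTCGT, off=1): starts [24, 110, 165, 222] → cuts [25, 111, 166, 223]

Pooled cuts: [8, 23, 25, 39, 44, 50, 61, 72, 77, 82, 89, 98, 111, 126, 138, 153, 166, 189, 200, 221, 223, 238, 247]

Fragments:
  [0,8): 8 bp
  [8,23): 15 bp
  [23,25): 2 bp
  [25,39): 14 bp
  [39,44): 5 bp
  [44,50): 6 bp
  [50,61): 11 bp
  [61,72): 11 bp
  [72,77): 5 bp
  [77,82): 5 bp
  [82,89): 7 bp
  [89,98): 9 bp
  [98,111): 13 bp
  [111,126): 15 bp
  [126,138): 12 bp
  [138,153): 15 bp
  [153,166): 13 bp
  [166,189): 23 bp
  [189,200): 11 bp
  [200,221): 21 bp
  [221,223): 2 bp
  [223,238): 15 bp
  [238,247): 9 bp
  [247,248): 1 bp

[1,2,2,5,5,5,6,7,8,9,9,11,11,11,12,13,13,14,15,15,15,15,21,23]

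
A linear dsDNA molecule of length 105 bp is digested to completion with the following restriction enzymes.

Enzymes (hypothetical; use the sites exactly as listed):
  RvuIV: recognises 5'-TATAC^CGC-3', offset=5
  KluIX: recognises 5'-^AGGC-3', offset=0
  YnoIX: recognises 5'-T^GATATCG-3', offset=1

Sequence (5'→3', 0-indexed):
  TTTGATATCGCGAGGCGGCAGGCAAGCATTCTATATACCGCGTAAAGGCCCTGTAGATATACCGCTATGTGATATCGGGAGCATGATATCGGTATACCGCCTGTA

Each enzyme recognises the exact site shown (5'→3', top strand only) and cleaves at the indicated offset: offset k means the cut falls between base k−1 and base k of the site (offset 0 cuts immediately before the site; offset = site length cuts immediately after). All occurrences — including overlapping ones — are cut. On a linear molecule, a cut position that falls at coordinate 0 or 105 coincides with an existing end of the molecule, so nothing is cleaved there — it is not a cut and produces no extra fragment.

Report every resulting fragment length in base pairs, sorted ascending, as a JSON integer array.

[3,7,7,8,8,9,13,14,17,19]

Site scan:
  RvuIV (TATACCGC, off=5): starts [33, 57, 92] → cuts [38, 62, 97]
  KluIX (AGGC, off=0): starts [12, 19, 45] → cuts [12, 19, 45]
  YnoIX (TGATATCG, off=1): starts [2, 69, 83] → cuts [3, 70, 84]

Pooled cuts: [3, 12, 19, 38, 45, 62, 70, 84, 97]

Fragments:
  [0,3): 3 bp
  [3,12): 9 bp
  [12,19): 7 bp
  [19,38): 19 bp
  [38,45): 7 bp
  [45,62): 17 bp
  [62,70): 8 bp
  [70,84): 14 bp
  [84,97): 13 bp
  [97,105): 8 bp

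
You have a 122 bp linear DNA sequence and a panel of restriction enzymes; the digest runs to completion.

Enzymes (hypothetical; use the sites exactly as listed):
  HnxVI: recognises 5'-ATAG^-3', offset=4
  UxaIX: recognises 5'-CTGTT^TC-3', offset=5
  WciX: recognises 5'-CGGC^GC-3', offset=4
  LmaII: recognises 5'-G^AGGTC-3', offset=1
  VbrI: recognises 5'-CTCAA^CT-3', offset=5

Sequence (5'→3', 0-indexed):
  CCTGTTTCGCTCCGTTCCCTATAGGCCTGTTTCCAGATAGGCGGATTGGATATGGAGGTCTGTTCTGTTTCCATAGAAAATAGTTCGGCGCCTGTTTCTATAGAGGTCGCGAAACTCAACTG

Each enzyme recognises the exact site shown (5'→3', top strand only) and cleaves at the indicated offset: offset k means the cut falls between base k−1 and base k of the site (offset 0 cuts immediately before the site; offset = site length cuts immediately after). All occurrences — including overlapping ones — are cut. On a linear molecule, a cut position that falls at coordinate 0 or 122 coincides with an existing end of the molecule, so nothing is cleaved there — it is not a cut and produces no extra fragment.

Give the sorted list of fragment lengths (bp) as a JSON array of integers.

Per-enzyme occurrences:
  HnxVI (ATAG, off=4): starts [20, 36, 72, 79, 99] → cuts [24, 40, 76, 83, 103]
  UxaIX (CTGTTTC, off=5): starts [1, 26, 64, 91] → cuts [6, 31, 69, 96]
  WciX (CGGCGC, off=4): starts [85] → cuts [89]
  LmaII (GAGGTC, off=1): starts [54, 102] → cuts [55, 103]
  VbrI (CTCAACT, off=5): starts [114] → cuts [119]

Pooled cuts: [6, 24, 31, 40, 55, 69, 76, 83, 89, 96, 103, 119]

Fragments:
  [0,6): 6 bp
  [6,24): 18 bp
  [24,31): 7 bp
  [31,40): 9 bp
  [40,55): 15 bp
  [55,69): 14 bp
  [69,76): 7 bp
  [76,83): 7 bp
  [83,89): 6 bp
  [89,96): 7 bp
  [96,103): 7 bp
  [103,119): 16 bp
  [119,122): 3 bp

[3,6,6,7,7,7,7,7,9,14,15,16,18]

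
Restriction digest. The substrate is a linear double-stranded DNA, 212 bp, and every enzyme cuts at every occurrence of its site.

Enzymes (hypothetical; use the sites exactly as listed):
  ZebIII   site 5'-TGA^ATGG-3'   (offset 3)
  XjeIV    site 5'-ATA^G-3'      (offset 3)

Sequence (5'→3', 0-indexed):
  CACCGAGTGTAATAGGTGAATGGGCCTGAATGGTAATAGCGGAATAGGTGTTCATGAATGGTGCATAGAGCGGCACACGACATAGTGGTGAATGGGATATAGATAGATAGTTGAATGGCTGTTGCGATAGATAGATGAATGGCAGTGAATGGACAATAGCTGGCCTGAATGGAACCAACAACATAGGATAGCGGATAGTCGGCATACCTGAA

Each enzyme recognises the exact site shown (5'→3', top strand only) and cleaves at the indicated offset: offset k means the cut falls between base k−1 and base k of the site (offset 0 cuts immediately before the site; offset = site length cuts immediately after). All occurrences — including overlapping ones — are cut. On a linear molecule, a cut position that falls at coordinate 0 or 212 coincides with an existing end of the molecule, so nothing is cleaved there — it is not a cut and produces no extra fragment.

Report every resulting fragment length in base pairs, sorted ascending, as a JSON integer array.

Site scan:
  ZebIII TGAATGG/3: at [16, 26, 54, 88, 111, 135, 145, 165] ⇒ [19, 29, 57, 91, 114, 138, 148, 168]
  XjeIV ATAG/3: at [11, 35, 43, 64, 81, 98, 102, 106, 126, 130, 155, 182, 187, 194] ⇒ [14, 38, 46, 67, 84, 101, 105, 109, 129, 133, 158, 185, 190, 197]

All cut coordinates (distinct, sorted): [14, 19, 29, 38, 46, 57, 67, 84, 91, 101, 105, 109, 114, 129, 133, 138, 148, 158, 168, 185, 190, 197]

Fragment lengths:
  [0,14): 14 bp
  [14,19): 5 bp
  [19,29): 10 bp
  [29,38): 9 bp
  [38,46): 8 bp
  [46,57): 11 bp
  [57,67): 10 bp
  [67,84): 17 bp
  [84,91): 7 bp
  [91,101): 10 bp
  [101,105): 4 bp
  [105,109): 4 bp
  [109,114): 5 bp
  [114,129): 15 bp
  [129,133): 4 bp
  [133,138): 5 bp
  [138,148): 10 bp
  [148,158): 10 bp
  [158,168): 10 bp
  [168,185): 17 bp
  [185,190): 5 bp
  [190,197): 7 bp
  [197,212): 15 bp

[4,4,4,5,5,5,5,7,7,8,9,10,10,10,10,10,10,11,14,15,15,17,17]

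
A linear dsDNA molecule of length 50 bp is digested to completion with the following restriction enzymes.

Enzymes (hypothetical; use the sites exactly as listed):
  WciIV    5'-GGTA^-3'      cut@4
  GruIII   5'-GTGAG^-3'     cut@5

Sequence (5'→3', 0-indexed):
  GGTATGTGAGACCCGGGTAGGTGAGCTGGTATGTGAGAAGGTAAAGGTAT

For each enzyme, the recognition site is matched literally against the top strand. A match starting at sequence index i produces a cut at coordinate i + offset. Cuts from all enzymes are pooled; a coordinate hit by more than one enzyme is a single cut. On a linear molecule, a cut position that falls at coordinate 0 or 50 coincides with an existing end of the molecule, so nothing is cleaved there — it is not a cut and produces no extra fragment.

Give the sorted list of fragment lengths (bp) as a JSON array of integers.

Scan for sites:
  WciIV (GGTA, off=4): starts [0, 15, 27, 39, 45] → cuts [4, 19, 31, 43, 49]
  GruIII (GTGAG, off=5): starts [5, 20, 32] → cuts [10, 25, 37]

Pooled cuts: [4, 10, 19, 25, 31, 37, 43, 49]

Fragments:
  [0,4): 4 bp
  [4,10): 6 bp
  [10,19): 9 bp
  [19,25): 6 bp
  [25,31): 6 bp
  [31,37): 6 bp
  [37,43): 6 bp
  [43,49): 6 bp
  [49,50): 1 bp

[1,4,6,6,6,6,6,6,9]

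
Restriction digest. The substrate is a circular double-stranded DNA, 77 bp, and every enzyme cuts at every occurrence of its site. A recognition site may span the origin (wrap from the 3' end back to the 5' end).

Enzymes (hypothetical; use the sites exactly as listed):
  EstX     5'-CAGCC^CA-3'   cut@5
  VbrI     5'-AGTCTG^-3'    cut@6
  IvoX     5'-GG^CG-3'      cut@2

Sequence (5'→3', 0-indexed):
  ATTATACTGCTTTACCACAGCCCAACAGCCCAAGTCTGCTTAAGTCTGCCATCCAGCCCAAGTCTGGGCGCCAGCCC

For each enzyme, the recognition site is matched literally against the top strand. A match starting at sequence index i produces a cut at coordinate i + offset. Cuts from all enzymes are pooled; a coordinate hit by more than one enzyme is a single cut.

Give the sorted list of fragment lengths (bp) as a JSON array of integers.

[2,8,8,8,8,10,10,23]

Scan for sites:
  EstX (CAGCCCA, off=5): starts [17, 25, 53, 71] → cuts [22, 30, 58, 76]
  VbrI (AGTCTG, off=6): starts [32, 42, 60] → cuts [38, 48, 66]
  IvoX (GGCG, off=2): starts [66] → cuts [68]

All cut coordinates (distinct, sorted): [22, 30, 38, 48, 58, 66, 68, 76]

Fragment lengths:
  22→30: 8 bp
  30→38: 8 bp
  38→48: 10 bp
  48→58: 10 bp
  58→66: 8 bp
  66→68: 2 bp
  68→76: 8 bp
  76→22 (wrap): 77-76+22 = 23 bp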